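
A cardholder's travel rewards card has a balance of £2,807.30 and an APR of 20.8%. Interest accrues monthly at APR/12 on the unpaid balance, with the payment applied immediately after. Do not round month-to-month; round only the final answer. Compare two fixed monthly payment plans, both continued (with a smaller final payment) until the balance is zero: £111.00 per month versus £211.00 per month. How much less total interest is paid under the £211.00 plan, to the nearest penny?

£507.43

Monthly rate r = 20.8%/12 = 1.73333% = 0.0173333.
At £111.00/mo: n = ⌈−ln(1 − rB₀/P)/ln(1+r)⌉ = 34 payments (last £63.70); total interest = total paid − £2,807.30 = £919.40.
At £211.00/mo: 16 payments (last £54.27); total interest £411.97.
Interest saved = £919.40 − £411.97 = £507.43.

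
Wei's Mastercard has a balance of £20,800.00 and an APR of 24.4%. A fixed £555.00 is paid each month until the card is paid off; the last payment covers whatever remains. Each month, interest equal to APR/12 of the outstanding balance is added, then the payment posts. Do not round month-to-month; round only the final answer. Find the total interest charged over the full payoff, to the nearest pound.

Monthly rate r = 24.4%/12 = 2.03333% = 0.0203333.
Payoff takes n = ⌈−ln(1 − rB₀/P)/ln(1+r)⌉ = ⌈71.322⌉ = 72 payments; the last is £179.77.
Total paid = 71·£555.00 + £179.77 = £39,584.77.
Total interest = total paid − principal = £39,584.77 − £20,800.00 = £18,784.77.

£18,785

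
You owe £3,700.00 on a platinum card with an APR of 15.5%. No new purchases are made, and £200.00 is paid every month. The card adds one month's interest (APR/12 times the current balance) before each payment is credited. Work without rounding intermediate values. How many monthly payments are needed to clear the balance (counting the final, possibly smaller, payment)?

Monthly rate r = 15.5%/12 = 1.29167% = 0.0129167.
Recurrence: B ← B·(1+r) − £200.00.
Month 1: interest £47.79; balance after payment £3,547.79.
Month 2: interest £45.83; balance after payment £3,393.62.
Closed form: n = −ln(1 − rB₀/P)/ln(1+r) = −ln(0.76104)/ln(1.01292) ≈ 21.277, so the balance reaches zero during payment 22.

22 payments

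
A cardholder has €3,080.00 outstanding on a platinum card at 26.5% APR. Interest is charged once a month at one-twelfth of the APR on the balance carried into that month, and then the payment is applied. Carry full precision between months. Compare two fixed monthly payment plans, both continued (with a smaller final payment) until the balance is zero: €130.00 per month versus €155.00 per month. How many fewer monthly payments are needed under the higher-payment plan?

7 fewer payments

Monthly rate r = 26.5%/12 = 2.20833% = 0.0220833.
At €130.00/mo: n = ⌈−ln(1 − rB₀/P)/ln(1+r)⌉ = 34 payments (last €118.25); total interest = total paid − €3,080.00 = €1,328.25.
At €155.00/mo: 27 payments (last €69.89); total interest €1,019.89.
Payments saved = 34 − 27 = 7.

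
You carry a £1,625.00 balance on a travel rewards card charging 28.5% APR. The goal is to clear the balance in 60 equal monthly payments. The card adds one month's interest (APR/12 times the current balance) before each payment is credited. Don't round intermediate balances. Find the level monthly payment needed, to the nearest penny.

£51.09

Monthly rate r = 28.5%/12 = 2.375% = 0.02375.
Level-payment amortization: P = B₀·r / (1 − (1+r)^(−n)) = 1625.00·0.02375 / (1 − 1.02375^(−60)).
Denominator 1 − (1+r)^(−60) = 0.755451438.
P = 38.5938 / 0.755451438 ≈ 51.09.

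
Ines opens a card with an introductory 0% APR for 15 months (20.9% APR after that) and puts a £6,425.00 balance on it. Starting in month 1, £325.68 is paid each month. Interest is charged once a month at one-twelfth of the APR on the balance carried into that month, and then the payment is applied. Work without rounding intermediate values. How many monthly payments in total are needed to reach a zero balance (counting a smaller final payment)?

Promo months 1–15 at r₀ = 0%/12 = 0; months 16+ at r₁ = 20.9%/12 = 0.0174167.
After month 15 (no interest yet): B = £6,425.00 − 15·£325.68 = £1,539.80.
Then at r₁ with £325.68/mo: n₂ = −ln(1 − r₁·B/P)/ln(1+r₁) ≈ 4.98 → 5 more payments.

20 payments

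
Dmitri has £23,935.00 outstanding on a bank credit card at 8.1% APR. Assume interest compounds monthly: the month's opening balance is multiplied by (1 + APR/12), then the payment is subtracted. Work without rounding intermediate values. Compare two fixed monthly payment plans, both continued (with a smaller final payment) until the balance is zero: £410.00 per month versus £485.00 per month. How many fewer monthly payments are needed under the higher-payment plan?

14 fewer payments

Monthly rate r = 8.1%/12 = 0.675% = 0.00675.
At £410.00/mo: n = ⌈−ln(1 − rB₀/P)/ln(1+r)⌉ = 75 payments (last £191.66); total interest = total paid − £23,935.00 = £6,596.66.
At £485.00/mo: 61 payments (last £108.42); total interest £5,273.42.
Payments saved = 75 − 61 = 14.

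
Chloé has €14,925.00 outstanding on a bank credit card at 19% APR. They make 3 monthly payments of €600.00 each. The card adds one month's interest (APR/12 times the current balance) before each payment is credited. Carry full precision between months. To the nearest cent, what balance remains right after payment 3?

Monthly rate r = 19%/12 = 1.58333% = 0.0158333.
Each month: B ← B·(1+r) − €600.00.
Month 1: interest €236.31; balance after payment €14,561.31.
Month 2: interest €230.55; balance after payment €14,191.87.
Month 3: interest €224.70; balance after payment €13,816.57.

€13,816.57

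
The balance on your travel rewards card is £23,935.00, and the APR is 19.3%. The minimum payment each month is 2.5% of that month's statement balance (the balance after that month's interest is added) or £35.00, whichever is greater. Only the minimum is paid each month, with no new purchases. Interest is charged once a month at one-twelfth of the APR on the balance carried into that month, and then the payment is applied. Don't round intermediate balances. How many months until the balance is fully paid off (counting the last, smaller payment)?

368 months

Monthly rate r = 19.3%/12 = 1.60833% = 0.0160833.
While 2.5% of the post-interest balance exceeds £35.00, each month B ← (B·(1+r))·(1 − 0.025), i.e. B shrinks by the factor (1+r)·0.975 = 0.99068.
This holds for months 1–305. Entering month 306 the balance is £1,376.85; 2.5% of the post-interest balance is now below £35.00, so the flat £35.00 minimum applies from here.
From month 306 a fixed £35.00 at rate r clears £1,376.85 in 63 more payments. Total: 305 + 63 = 368 months.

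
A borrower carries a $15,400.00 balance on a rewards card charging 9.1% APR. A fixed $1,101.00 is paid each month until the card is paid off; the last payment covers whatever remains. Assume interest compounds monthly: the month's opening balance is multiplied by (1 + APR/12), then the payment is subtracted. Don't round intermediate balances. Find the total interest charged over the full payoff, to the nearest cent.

$941.72

Monthly rate r = 9.1%/12 = 0.758333% = 0.00758333.
Payoff takes n = ⌈−ln(1 − rB₀/P)/ln(1+r)⌉ = ⌈14.842⌉ = 15 payments; the last is $927.72.
Total paid = 14·$1,101.00 + $927.72 = $16,341.72.
Total interest = total paid − principal = $16,341.72 − $15,400.00 = $941.72.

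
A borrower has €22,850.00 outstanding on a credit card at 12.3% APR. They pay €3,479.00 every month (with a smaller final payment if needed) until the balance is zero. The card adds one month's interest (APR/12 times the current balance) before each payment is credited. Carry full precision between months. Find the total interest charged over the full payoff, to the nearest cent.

€928.99

Monthly rate r = 12.3%/12 = 1.025% = 0.01025.
Payoff takes n = ⌈−ln(1 − rB₀/P)/ln(1+r)⌉ = ⌈6.834⌉ = 7 payments; the last is €2,904.99.
Total paid = 6·€3,479.00 + €2,904.99 = €23,778.99.
Total interest = total paid − principal = €23,778.99 − €22,850.00 = €928.99.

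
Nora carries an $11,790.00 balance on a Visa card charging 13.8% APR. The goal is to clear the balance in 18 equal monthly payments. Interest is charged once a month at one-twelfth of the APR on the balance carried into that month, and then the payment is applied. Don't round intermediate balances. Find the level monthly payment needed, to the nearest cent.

$728.88

Monthly rate r = 13.8%/12 = 1.15% = 0.0115.
Level-payment amortization: P = B₀·r / (1 − (1+r)^(−n)) = 11790.00·0.0115 / (1 − 1.0115^(−18)).
Denominator 1 − (1+r)^(−18) = 0.186019442.
P = 135.585 / 0.186019442 ≈ 728.88.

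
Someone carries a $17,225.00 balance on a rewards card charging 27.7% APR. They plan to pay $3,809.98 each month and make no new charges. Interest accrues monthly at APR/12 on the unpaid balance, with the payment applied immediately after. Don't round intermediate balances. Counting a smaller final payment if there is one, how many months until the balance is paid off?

5 payments

Monthly rate r = 27.7%/12 = 2.30833% = 0.0230833.
Recurrence: B ← B·(1+r) − $3,809.98.
Month 1: interest $397.61; balance after payment $13,812.63.
Month 2: interest $318.84; balance after payment $10,321.49.
Month 3: interest $238.25; balance after payment $6,749.77.
Month 4: interest $155.81; balance after payment $3,095.59.
Month 5: interest $71.46; balance after payment $0.00.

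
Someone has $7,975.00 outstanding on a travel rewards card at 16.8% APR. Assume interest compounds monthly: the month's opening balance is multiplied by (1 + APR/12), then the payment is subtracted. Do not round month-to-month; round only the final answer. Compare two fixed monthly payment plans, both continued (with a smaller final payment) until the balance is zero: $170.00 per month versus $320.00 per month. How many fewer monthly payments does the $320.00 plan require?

46 fewer payments

Monthly rate r = 16.8%/12 = 1.4% = 0.014.
At $170.00/mo: n = ⌈−ln(1 − rB₀/P)/ln(1+r)⌉ = 77 payments (last $155.61); total interest = total paid − $7,975.00 = $5,100.61.
At $320.00/mo: 31 payments (last $276.80); total interest $1,901.80.
Payments saved = 77 − 31 = 46.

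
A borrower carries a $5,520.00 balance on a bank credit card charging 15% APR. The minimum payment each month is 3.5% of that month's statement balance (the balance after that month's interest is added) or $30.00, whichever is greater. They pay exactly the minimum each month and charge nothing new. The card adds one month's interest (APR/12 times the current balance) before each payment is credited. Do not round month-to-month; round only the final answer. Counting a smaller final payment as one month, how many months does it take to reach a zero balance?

116 months

Monthly rate r = 15%/12 = 1.25% = 0.0125.
While 3.5% of the post-interest balance exceeds $30.00, each month B ← (B·(1+r))·(1 − 0.035), i.e. B shrinks by the factor (1+r)·0.965 = 0.97706.
This holds for months 1–81. Entering month 82 the balance is $842.65; 3.5% of the post-interest balance is now below $30.00, so the flat $30.00 minimum applies from here.
From month 82 a fixed $30.00 at rate r clears $842.65 in 35 more payments. Total: 81 + 35 = 116 months.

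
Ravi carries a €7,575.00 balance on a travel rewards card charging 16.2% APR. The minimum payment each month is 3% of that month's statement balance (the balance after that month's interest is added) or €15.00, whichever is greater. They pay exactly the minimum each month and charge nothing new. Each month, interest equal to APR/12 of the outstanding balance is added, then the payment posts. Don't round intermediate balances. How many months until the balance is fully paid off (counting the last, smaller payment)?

204 months

Monthly rate r = 16.2%/12 = 1.35% = 0.0135.
While 3% of the post-interest balance exceeds €15.00, each month B ← (B·(1+r))·(1 − 0.03), i.e. B shrinks by the factor (1+r)·0.97 = 0.9831.
This holds for months 1–161. Entering month 162 the balance is €486.69; 3% of the post-interest balance is now below €15.00, so the flat €15.00 minimum applies from here.
From month 162 a fixed €15.00 at rate r clears €486.69 in 43 more payments. Total: 161 + 43 = 204 months.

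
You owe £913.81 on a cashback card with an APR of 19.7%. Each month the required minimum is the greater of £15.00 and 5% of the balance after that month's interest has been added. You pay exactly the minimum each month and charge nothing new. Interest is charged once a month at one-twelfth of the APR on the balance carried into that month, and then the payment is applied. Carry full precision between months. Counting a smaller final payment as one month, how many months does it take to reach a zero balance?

57 months

Monthly rate r = 19.7%/12 = 1.64167% = 0.0164167.
While 5% of the post-interest balance exceeds £15.00, each month B ← (B·(1+r))·(1 − 0.05), i.e. B shrinks by the factor (1+r)·0.95 = 0.9656.
This holds for months 1–33. Entering month 34 the balance is £287.81; 5% of the post-interest balance is now below £15.00, so the flat £15.00 minimum applies from here.
From month 34 a fixed £15.00 at rate r clears £287.81 in 24 more payments. Total: 33 + 24 = 57 months.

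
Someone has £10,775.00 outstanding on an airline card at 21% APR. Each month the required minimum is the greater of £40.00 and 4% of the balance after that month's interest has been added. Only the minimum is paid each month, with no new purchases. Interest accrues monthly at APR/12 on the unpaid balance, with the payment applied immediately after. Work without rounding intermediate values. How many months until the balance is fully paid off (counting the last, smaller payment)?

135 months

Monthly rate r = 21%/12 = 1.75% = 0.0175.
While 4% of the post-interest balance exceeds £40.00, each month B ← (B·(1+r))·(1 − 0.04), i.e. B shrinks by the factor (1+r)·0.96 = 0.9768.
This holds for months 1–103. Entering month 104 the balance is £960.28; 4% of the post-interest balance is now below £40.00, so the flat £40.00 minimum applies from here.
From month 104 a fixed £40.00 at rate r clears £960.28 in 32 more payments. Total: 103 + 32 = 135 months.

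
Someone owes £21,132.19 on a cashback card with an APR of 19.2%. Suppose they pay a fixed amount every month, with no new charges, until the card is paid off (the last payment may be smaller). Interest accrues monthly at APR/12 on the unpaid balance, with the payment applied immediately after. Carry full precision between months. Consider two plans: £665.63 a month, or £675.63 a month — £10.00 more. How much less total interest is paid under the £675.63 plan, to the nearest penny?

£198.75

Monthly rate r = 19.2%/12 = 1.6% = 0.016.
At £665.63/mo: n = ⌈−ln(1 − rB₀/P)/ln(1+r)⌉ = 45 payments (last £452.90); total interest = total paid − £21,132.19 = £8,608.43.
At £675.63/mo: 44 payments (last £489.78); total interest £8,409.68.
Interest saved = £8,608.43 − £8,409.68 = £198.75.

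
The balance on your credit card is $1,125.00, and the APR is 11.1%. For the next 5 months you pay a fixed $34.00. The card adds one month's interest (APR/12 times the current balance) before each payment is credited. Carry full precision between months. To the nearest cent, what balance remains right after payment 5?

$1,004.83

Monthly rate r = 11.1%/12 = 0.925% = 0.00925.
Each month: B ← B·(1+r) − $34.00.
Month 1: interest $10.41; balance after payment $1,101.41.
Month 2: interest $10.19; balance after payment $1,077.59.
Month 3: interest $9.97; balance after payment $1,053.56.
Month 4: interest $9.75; balance after payment $1,029.31.
Month 5: interest $9.52; balance after payment $1,004.83.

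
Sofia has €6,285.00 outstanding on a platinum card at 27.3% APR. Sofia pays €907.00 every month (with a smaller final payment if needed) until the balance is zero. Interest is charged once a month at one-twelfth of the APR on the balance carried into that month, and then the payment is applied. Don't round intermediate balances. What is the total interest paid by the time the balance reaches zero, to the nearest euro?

Monthly rate r = 27.3%/12 = 2.275% = 0.02275.
Payoff takes n = ⌈−ln(1 − rB₀/P)/ln(1+r)⌉ = ⌈7.626⌉ = 8 payments; the last is €570.41.
Total paid = 7·€907.00 + €570.41 = €6,919.41.
Total interest = total paid − principal = €6,919.41 − €6,285.00 = €634.41.

€634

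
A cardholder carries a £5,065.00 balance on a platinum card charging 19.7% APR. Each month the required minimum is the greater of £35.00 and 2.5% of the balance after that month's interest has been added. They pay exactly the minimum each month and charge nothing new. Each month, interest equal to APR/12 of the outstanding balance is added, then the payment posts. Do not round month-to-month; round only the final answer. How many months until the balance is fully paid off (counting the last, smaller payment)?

208 months

Monthly rate r = 19.7%/12 = 1.64167% = 0.0164167.
While 2.5% of the post-interest balance exceeds £35.00, each month B ← (B·(1+r))·(1 − 0.025), i.e. B shrinks by the factor (1+r)·0.975 = 0.99101.
This holds for months 1–145. Entering month 146 the balance is £1,366.65; 2.5% of the post-interest balance is now below £35.00, so the flat £35.00 minimum applies from here.
From month 146 a fixed £35.00 at rate r clears £1,366.65 in 63 more payments. Total: 145 + 63 = 208 months.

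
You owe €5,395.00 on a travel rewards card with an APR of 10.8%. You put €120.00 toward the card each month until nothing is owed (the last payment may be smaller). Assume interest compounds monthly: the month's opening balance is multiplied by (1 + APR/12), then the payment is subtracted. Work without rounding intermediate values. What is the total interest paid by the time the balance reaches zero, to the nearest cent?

Monthly rate r = 10.8%/12 = 0.9% = 0.009.
Payoff takes n = ⌈−ln(1 − rB₀/P)/ln(1+r)⌉ = ⌈57.877⌉ = 58 payments; the last is €105.31.
Total paid = 57·€120.00 + €105.31 = €6,945.31.
Total interest = total paid − principal = €6,945.31 − €5,395.00 = €1,550.31.

€1,550.31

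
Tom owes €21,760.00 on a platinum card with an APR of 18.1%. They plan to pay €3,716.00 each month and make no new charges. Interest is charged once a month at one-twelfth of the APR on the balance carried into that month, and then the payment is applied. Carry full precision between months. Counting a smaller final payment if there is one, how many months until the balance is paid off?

7 payments

Monthly rate r = 18.1%/12 = 1.50833% = 0.0150833.
Recurrence: B ← B·(1+r) − €3,716.00.
Month 1: interest €328.21; balance after payment €18,372.21.
Month 2: interest €277.11; balance after payment €14,933.33.
Closed form: n = −ln(1 − rB₀/P)/ln(1+r) = −ln(0.91168)/ln(1.01508) ≈ 6.177, so the balance reaches zero during payment 7.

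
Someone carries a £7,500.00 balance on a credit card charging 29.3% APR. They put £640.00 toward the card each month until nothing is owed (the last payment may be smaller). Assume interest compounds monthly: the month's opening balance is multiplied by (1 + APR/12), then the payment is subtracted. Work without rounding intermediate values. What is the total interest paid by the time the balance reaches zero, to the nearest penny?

£1,442.47

Monthly rate r = 29.3%/12 = 2.44167% = 0.0244167.
Payoff takes n = ⌈−ln(1 − rB₀/P)/ln(1+r)⌉ = ⌈13.972⌉ = 14 payments; the last is £622.47.
Total paid = 13·£640.00 + £622.47 = £8,942.47.
Total interest = total paid − principal = £8,942.47 − £7,500.00 = £1,442.47.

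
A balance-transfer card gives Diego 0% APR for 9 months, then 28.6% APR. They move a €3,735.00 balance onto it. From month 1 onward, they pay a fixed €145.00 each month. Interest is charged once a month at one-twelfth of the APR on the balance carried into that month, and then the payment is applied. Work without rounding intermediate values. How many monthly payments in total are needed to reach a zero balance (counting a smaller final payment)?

Promo months 1–9 at r₀ = 0%/12 = 0; months 10+ at r₁ = 28.6%/12 = 0.0238333.
After month 9 (no interest yet): B = €3,735.00 − 9·€145.00 = €2,430.00.
Then at r₁ with €145.00/mo: n₂ = −ln(1 − r₁·B/P)/ln(1+r₁) ≈ 21.65 → 22 more payments.

31 payments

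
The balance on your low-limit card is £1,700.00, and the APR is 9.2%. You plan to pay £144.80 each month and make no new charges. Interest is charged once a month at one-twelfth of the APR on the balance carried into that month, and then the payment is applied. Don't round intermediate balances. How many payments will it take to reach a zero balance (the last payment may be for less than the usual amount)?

13 months

Monthly rate r = 9.2%/12 = 0.766667% = 0.00766667.
Recurrence: B ← B·(1+r) − £144.80.
Month 1: interest £13.03; balance after payment £1,568.23.
Month 2: interest £12.02; balance after payment £1,435.46.
Closed form: n = −ln(1 − rB₀/P)/ln(1+r) = −ln(0.90999)/ln(1.00767) ≈ 12.350, so the balance reaches zero during payment 13.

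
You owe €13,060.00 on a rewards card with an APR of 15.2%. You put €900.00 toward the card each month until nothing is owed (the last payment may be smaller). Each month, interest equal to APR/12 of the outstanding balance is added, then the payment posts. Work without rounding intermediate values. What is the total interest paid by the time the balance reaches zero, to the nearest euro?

Monthly rate r = 15.2%/12 = 1.26667% = 0.0126667.
Payoff takes n = ⌈−ln(1 − rB₀/P)/ln(1+r)⌉ = ⌈16.136⌉ = 17 payments; the last is €123.01.
Total paid = 16·€900.00 + €123.01 = €14,523.01.
Total interest = total paid − principal = €14,523.01 − €13,060.00 = €1,463.01.

€1,463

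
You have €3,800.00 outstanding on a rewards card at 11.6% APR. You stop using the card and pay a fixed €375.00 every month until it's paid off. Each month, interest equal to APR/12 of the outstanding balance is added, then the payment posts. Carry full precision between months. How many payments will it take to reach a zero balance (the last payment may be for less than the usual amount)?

Monthly rate r = 11.6%/12 = 0.966667% = 0.00966667.
Recurrence: B ← B·(1+r) − €375.00.
Month 1: interest €36.73; balance after payment €3,461.73.
Month 2: interest €33.46; balance after payment €3,120.20.
Closed form: n = −ln(1 − rB₀/P)/ln(1+r) = −ln(0.90204)/ln(1.00967) ≈ 10.716, so the balance reaches zero during payment 11.

11 payments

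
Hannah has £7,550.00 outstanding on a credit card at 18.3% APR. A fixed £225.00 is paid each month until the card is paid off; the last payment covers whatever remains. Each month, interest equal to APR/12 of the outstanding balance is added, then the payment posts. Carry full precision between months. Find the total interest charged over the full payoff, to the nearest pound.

Monthly rate r = 18.3%/12 = 1.525% = 0.01525.
Payoff takes n = ⌈−ln(1 − rB₀/P)/ln(1+r)⌉ = ⌈47.365⌉ = 48 payments; the last is £82.62.
Total paid = 47·£225.00 + £82.62 = £10,657.62.
Total interest = total paid − principal = £10,657.62 − £7,550.00 = £3,107.62.

£3,108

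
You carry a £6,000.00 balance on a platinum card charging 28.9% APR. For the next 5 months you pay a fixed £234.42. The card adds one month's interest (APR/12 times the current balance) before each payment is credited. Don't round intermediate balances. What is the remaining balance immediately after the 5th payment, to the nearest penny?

Monthly rate r = 28.9%/12 = 2.40833% = 0.0240833.
Each month: B ← B·(1+r) − £234.42.
Month 1: interest £144.50; balance after payment £5,910.08.
Month 2: interest £142.33; balance after payment £5,817.99.
Month 3: interest £140.12; balance after payment £5,723.69.
Month 4: interest £137.85; balance after payment £5,627.12.
Month 5: interest £135.52; balance after payment £5,528.22.

£5,528.22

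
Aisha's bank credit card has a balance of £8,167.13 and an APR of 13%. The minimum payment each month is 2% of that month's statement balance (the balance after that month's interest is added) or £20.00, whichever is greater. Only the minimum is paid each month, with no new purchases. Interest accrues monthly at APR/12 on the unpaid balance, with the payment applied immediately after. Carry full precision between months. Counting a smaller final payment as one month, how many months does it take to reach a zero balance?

Monthly rate r = 13%/12 = 1.08333% = 0.0108333.
While 2% of the post-interest balance exceeds £20.00, each month B ← (B·(1+r))·(1 − 0.02), i.e. B shrinks by the factor (1+r)·0.98 = 0.99062.
This holds for months 1–224. Entering month 225 the balance is £988.40; 2% of the post-interest balance is now below £20.00, so the flat £20.00 minimum applies from here.
From month 225 a fixed £20.00 at rate r clears £988.40 in 72 more payments. Total: 224 + 72 = 296 months.

296 months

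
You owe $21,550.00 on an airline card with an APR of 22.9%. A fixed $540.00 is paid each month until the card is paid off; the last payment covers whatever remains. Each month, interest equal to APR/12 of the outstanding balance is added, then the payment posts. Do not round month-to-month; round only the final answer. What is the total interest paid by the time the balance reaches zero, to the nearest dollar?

$19,405

Monthly rate r = 22.9%/12 = 1.90833% = 0.0190833.
Payoff takes n = ⌈−ln(1 − rB₀/P)/ln(1+r)⌉ = ⌈75.841⌉ = 76 payments; the last is $454.87.
Total paid = 75·$540.00 + $454.87 = $40,954.87.
Total interest = total paid − principal = $40,954.87 − $21,550.00 = $19,404.87.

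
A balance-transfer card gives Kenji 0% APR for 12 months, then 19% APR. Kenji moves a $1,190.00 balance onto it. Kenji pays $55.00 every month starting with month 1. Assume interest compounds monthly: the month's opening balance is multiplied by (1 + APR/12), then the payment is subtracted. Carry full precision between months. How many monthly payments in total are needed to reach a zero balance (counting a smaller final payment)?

Promo months 1–12 at r₀ = 0%/12 = 0; months 13+ at r₁ = 19%/12 = 0.0158333.
After month 12 (no interest yet): B = $1,190.00 − 12·$55.00 = $530.00.
Then at r₁ with $55.00/mo: n₂ = −ln(1 − r₁·B/P)/ln(1+r₁) ≈ 10.54 → 11 more payments.

23 payments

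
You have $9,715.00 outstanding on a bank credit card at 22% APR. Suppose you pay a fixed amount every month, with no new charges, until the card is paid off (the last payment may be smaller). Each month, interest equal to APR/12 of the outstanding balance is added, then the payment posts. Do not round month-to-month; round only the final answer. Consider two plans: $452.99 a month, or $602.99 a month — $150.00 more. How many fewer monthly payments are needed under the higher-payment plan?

Monthly rate r = 22%/12 = 1.83333% = 0.0183333.
At $452.99/mo: n = ⌈−ln(1 − rB₀/P)/ln(1+r)⌉ = 28 payments (last $225.74); total interest = total paid − $9,715.00 = $2,741.47.
At $602.99/mo: 20 payments (last $164.09); total interest $1,905.90.
Payments saved = 28 − 20 = 8.

8 fewer payments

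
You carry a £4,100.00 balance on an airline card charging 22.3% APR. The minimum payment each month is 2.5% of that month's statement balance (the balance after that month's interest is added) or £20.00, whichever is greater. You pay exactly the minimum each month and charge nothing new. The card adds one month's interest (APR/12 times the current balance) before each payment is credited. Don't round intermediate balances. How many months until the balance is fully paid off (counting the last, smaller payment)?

311 months

Monthly rate r = 22.3%/12 = 1.85833% = 0.0185833.
While 2.5% of the post-interest balance exceeds £20.00, each month B ← (B·(1+r))·(1 − 0.025), i.e. B shrinks by the factor (1+r)·0.975 = 0.99312.
This holds for months 1–240. Entering month 241 the balance is £781.75; 2.5% of the post-interest balance is now below £20.00, so the flat £20.00 minimum applies from here.
From month 241 a fixed £20.00 at rate r clears £781.75 in 71 more payments. Total: 240 + 71 = 311 months.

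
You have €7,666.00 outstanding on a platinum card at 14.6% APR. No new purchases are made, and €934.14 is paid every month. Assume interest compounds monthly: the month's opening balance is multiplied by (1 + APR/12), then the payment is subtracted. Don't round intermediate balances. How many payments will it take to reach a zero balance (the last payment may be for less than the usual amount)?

Monthly rate r = 14.6%/12 = 1.21667% = 0.0121667.
Recurrence: B ← B·(1+r) − €934.14.
Month 1: interest €93.27; balance after payment €6,825.13.
Month 2: interest €83.04; balance after payment €5,974.03.
Closed form: n = −ln(1 − rB₀/P)/ln(1+r) = −ln(0.90015)/ln(1.01217) ≈ 8.698, so the balance reaches zero during payment 9.

9 payments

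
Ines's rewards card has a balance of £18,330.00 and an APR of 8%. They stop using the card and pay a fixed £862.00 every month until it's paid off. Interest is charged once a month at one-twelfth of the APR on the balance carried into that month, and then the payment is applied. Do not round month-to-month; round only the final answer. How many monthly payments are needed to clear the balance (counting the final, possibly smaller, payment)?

Monthly rate r = 8%/12 = 0.666667% = 0.00666667.
Recurrence: B ← B·(1+r) − £862.00.
Month 1: interest £122.20; balance after payment £17,590.20.
Month 2: interest £117.27; balance after payment £16,845.47.
Closed form: n = −ln(1 − rB₀/P)/ln(1+r) = −ln(0.85824)/ln(1.00667) ≈ 23.008, so the balance reaches zero during payment 24.

24 payments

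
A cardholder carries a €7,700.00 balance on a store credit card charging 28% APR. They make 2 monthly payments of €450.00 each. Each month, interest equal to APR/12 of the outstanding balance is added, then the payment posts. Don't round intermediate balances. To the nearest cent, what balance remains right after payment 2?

Monthly rate r = 28%/12 = 2.33333% = 0.0233333.
Each month: B ← B·(1+r) − €450.00.
Month 1: interest €179.67; balance after payment €7,429.67.
Month 2: interest €173.36; balance after payment €7,153.03.

€7,153.03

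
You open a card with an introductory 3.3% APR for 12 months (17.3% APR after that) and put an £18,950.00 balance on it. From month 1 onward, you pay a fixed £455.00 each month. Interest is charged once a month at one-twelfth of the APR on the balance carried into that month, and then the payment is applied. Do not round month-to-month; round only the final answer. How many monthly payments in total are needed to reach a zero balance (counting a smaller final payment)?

Promo months 1–12 at r₀ = 3.3%/12 = 0.00275; months 13+ at r₁ = 17.3%/12 = 0.0144167.
After month 12: iterate B ← B·(1+r₀) − £455.00 for 12 months → £14,041.55.
Then at r₁ with £455.00/mo: n₂ = −ln(1 − r₁·B/P)/ln(1+r₁) ≈ 41.12 → 42 more payments.

54 months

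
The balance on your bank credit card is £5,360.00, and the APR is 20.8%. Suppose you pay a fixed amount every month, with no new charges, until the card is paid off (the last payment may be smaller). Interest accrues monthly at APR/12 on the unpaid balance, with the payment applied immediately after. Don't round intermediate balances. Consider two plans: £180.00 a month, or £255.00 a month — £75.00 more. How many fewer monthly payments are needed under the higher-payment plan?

Monthly rate r = 20.8%/12 = 1.73333% = 0.0173333.
At £180.00/mo: n = ⌈−ln(1 − rB₀/P)/ln(1+r)⌉ = 43 payments (last £44.42); total interest = total paid − £5,360.00 = £2,244.42.
At £255.00/mo: 27 payments (last £93.78); total interest £1,363.78.
Payments saved = 43 − 27 = 16.

16 fewer payments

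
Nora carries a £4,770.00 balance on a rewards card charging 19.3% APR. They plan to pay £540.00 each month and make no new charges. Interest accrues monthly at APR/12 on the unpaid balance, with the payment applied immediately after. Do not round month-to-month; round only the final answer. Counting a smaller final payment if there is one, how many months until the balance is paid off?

Monthly rate r = 19.3%/12 = 1.60833% = 0.0160833.
Recurrence: B ← B·(1+r) − £540.00.
Month 1: interest £76.72; balance after payment £4,306.72.
Month 2: interest £69.27; balance after payment £3,835.98.
Closed form: n = −ln(1 − rB₀/P)/ln(1+r) = −ln(0.85793)/ln(1.01608) ≈ 9.604, so the balance reaches zero during payment 10.

10 months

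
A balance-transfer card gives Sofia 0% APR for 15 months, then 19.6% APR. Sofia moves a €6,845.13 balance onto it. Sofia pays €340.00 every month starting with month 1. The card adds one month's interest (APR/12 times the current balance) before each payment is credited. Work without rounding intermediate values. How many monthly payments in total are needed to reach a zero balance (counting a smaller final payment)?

21 payments

Promo months 1–15 at r₀ = 0%/12 = 0; months 16+ at r₁ = 19.6%/12 = 0.0163333.
After month 15 (no interest yet): B = €6,845.13 − 15·€340.00 = €1,745.13.
Then at r₁ with €340.00/mo: n₂ = −ln(1 − r₁·B/P)/ln(1+r₁) ≈ 5.40 → 6 more payments.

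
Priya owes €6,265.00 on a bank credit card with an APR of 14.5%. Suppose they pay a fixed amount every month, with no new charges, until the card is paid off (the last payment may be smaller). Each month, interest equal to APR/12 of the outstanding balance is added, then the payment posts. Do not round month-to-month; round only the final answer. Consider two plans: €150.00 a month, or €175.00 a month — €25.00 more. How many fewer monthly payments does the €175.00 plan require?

Monthly rate r = 14.5%/12 = 1.20833% = 0.0120833.
At €150.00/mo: n = ⌈−ln(1 − rB₀/P)/ln(1+r)⌉ = 59 payments (last €74.15); total interest = total paid − €6,265.00 = €2,509.15.
At €175.00/mo: 48 payments (last €31.46); total interest €1,991.46.
Payments saved = 59 − 48 = 11.

11 fewer payments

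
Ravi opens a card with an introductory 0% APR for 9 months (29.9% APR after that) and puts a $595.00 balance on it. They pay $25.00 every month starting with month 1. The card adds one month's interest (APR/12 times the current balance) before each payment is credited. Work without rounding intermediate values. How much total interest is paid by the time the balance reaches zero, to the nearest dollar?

Promo months 1–9 at r₀ = 0%/12 = 0; months 10+ at r₁ = 29.9%/12 = 0.0249167.
After month 9 (no interest yet): B = $595.00 − 9·$25.00 = $370.00.
Then at r₁ with $25.00/mo: n₂ = −ln(1 − r₁·B/P)/ln(1+r₁) ≈ 18.69 → 19 more payments.
Total paid = 27·$25.00 + $17.41 = $692.41; interest = $692.41 − $595.00 = $97.41.

$97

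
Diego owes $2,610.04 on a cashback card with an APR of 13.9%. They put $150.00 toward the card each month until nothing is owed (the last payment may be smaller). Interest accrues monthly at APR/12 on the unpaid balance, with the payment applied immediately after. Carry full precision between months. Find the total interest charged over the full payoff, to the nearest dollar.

Monthly rate r = 13.9%/12 = 1.15833% = 0.0115833.
Payoff takes n = ⌈−ln(1 − rB₀/P)/ln(1+r)⌉ = ⌈19.544⌉ = 20 payments; the last is $81.86.
Total paid = 19·$150.00 + $81.86 = $2,931.86.
Total interest = total paid − principal = $2,931.86 − $2,610.04 = $321.82.

$322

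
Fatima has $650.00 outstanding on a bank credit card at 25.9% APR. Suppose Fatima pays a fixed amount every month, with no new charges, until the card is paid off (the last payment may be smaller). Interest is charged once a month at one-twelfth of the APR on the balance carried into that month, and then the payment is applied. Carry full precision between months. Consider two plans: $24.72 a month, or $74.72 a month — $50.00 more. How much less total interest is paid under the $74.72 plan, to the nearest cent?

Monthly rate r = 25.9%/12 = 2.15833% = 0.0215833.
At $24.72/mo: n = ⌈−ln(1 − rB₀/P)/ln(1+r)⌉ = 40 payments (last $6.34); total interest = total paid − $650.00 = $320.42.
At $74.72/mo: 10 payments (last $55.34); total interest $77.82.
Interest saved = $320.42 − $77.82 = $242.60.

$242.60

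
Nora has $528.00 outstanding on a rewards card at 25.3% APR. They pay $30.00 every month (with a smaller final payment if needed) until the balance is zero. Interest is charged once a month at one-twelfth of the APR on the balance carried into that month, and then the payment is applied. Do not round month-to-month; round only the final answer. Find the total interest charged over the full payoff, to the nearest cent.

Monthly rate r = 25.3%/12 = 2.10833% = 0.0210833.
Payoff takes n = ⌈−ln(1 − rB₀/P)/ln(1+r)⌉ = ⌈22.226⌉ = 23 payments; the last is $6.84.
Total paid = 22·$30.00 + $6.84 = $666.84.
Total interest = total paid − principal = $666.84 − $528.00 = $138.84.

$138.84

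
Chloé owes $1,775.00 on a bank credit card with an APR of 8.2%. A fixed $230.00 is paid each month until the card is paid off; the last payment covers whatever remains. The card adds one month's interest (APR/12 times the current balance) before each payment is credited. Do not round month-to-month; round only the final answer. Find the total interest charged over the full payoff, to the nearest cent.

$54.77

Monthly rate r = 8.2%/12 = 0.683333% = 0.00683333.
Payoff takes n = ⌈−ln(1 − rB₀/P)/ln(1+r)⌉ = ⌈7.955⌉ = 8 payments; the last is $219.77.
Total paid = 7·$230.00 + $219.77 = $1,829.77.
Total interest = total paid − principal = $1,829.77 − $1,775.00 = $54.77.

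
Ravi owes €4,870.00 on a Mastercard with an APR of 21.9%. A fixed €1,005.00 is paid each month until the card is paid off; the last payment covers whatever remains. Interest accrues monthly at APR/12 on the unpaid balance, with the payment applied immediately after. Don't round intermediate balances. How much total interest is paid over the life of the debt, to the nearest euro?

€276

Monthly rate r = 21.9%/12 = 1.825% = 0.01825.
Payoff takes n = ⌈−ln(1 − rB₀/P)/ln(1+r)⌉ = ⌈5.120⌉ = 6 payments; the last is €121.29.
Total paid = 5·€1,005.00 + €121.29 = €5,146.29.
Total interest = total paid − principal = €5,146.29 − €4,870.00 = €276.29.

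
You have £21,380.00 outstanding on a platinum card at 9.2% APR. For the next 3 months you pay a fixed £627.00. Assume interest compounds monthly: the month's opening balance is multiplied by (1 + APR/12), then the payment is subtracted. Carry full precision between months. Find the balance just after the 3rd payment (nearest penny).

Monthly rate r = 9.2%/12 = 0.766667% = 0.00766667.
Each month: B ← B·(1+r) − £627.00.
Month 1: interest £163.91; balance after payment £20,916.91.
Month 2: interest £160.36; balance after payment £20,450.28.
Month 3: interest £156.79; balance after payment £19,980.06.

£19,980.06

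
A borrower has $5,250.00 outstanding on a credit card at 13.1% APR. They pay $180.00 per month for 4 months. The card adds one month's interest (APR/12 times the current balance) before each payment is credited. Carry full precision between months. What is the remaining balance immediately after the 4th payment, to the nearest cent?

$4,751.16

Monthly rate r = 13.1%/12 = 1.09167% = 0.0109167.
Each month: B ← B·(1+r) − $180.00.
Month 1: interest $57.31; balance after payment $5,127.31.
Month 2: interest $55.97; balance after payment $5,003.29.
Month 3: interest $54.62; balance after payment $4,877.90.
Month 4: interest $53.25; balance after payment $4,751.16.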